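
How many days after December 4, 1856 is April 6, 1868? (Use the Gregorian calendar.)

Dec 4, 1856 → Dec 4, 1857: 365 days.
Dec 4, 1857 → Dec 4, 1858: 365 days.
Dec 4, 1858 → Dec 4, 1859: 365 days.
Dec 4, 1859 → Dec 4, 1860: 366 days (Feb 29, 1860 is in that span).
Dec 4, 1860 → Dec 4, 1861: 365 days.
Dec 4, 1861 → Dec 4, 1862: 365 days.
Dec 4, 1862 → Dec 4, 1863: 365 days.
Dec 4, 1863 → Dec 4, 1864: 366 days (Feb 29, 1864 is in that span).
Dec 4, 1864 → Dec 4, 1865: 365 days.
Dec 4, 1865 → Dec 4, 1866: 365 days.
Dec 4, 1866 → Dec 4, 1867: 365 days.
Dec 4, 1867 → Jan 4, 1868: 31 days (December has 31).
Jan 4, 1868 → Feb 4, 1868: 31 days (January has 31).
Feb 4, 1868 → Mar 4, 1868: 29 days (February has 29).
Mar 4, 1868 → Apr 4, 1868: 31 days (March has 31).
Apr 4, 1868 → Apr 6, 1868: 2 days.
Total: 4141 days.

4141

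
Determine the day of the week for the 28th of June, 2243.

January 1, 2243 is a Sunday.
Jan 1, 2243 → Feb 1, 2243: 31 days (January has 31).
Feb 1, 2243 → Mar 1, 2243: 28 days (February has 28).
Mar 1, 2243 → Apr 1, 2243: 31 days (March has 31).
Apr 1, 2243 → May 1, 2243: 30 days (April has 30).
May 1, 2243 → Jun 1, 2243: 31 days (May has 31).
Jun 1, 2243 → Jun 28, 2243: 27 days.
Total: 178 days.
178 mod 7 = 3, so Sunday + 3 = Wednesday.

Wednesday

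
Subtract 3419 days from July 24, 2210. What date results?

−365 (one year) → Jul 24, 2209 (3054 left).
−365 (one year) → Jul 24, 2208 (2689 left).
−366 (one year; includes Feb 29, 2208) → Jul 24, 2207 (2323 left).
−365 (one year) → Jul 24, 2206 (1958 left).
−365 (one year) → Jul 24, 2205 (1593 left).
−365 (one year) → Jul 24, 2204 (1228 left).
−366 (one year; includes Feb 29, 2204) → Jul 24, 2203 (862 left).
−365 (one year) → Jul 24, 2202 (497 left).
−365 (one year) → Jul 24, 2201 (132 left).
−24 → Jun 30, 2201 (end of Jun, 30 days; 108 left).
−30 → May 31, 2201 (end of May, 31 days; 78 left).
−31 → Apr 30, 2201 (end of Apr, 30 days; 47 left).
−30 → Mar 31, 2201 (end of Mar, 31 days; 17 left).
−17 → Mar 14, 2201.

March 14, 2201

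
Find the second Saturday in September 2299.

September 9, 2299

September 1, 2299 is a Friday.
The first Saturday is therefore September 2 (1 days later).
The second Saturday is 2 + 1×7 = September 9.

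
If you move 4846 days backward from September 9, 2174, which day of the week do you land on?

Wednesday

Sep 9, 2174 is a Friday.
4846 mod 7 = 2, so 4846 days before a Friday is Friday − 2 = Wednesday.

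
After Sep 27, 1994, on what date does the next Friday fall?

Sep 27, 1994 is a Tuesday.
From Tuesday to the next Friday is 3 days.
Sep 27, 1994 + 3 = Sep 30, 1994.

September 30, 1994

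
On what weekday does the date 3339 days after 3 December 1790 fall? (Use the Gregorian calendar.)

First find the weekday of Dec 3, 1790. Doomsday rule: the anchor day for the 1700s is Sunday. For year 90: 90÷12 = 7 r 6, and 6÷4 = 1, so 7+6+1 = 14.
Sunday + 14 ≡ Sunday — that's 1790's doomsday.
In December the doomsday date is Dec 12.
Dec 3 is 9 days before Dec 12; 9 mod 7 = 2, so Sunday − 2 = Friday.
3339 mod 7 = 0, so 3339 days after a Friday is Friday + 0 = Friday.

Friday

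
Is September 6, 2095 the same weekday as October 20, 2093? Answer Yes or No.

From Oct 20, 2093 to Sep 6, 2095 is 686 days.
686 mod 7 = 0, so they are the same weekday.
(Oct 20, 2093 is a Tuesday; Sep 6, 2095 is a Tuesday.)

Yes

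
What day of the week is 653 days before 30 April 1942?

Apr 30, 1942 is a Thursday.
653 mod 7 = 2, so 653 days before a Thursday is Thursday − 2 = Tuesday.

Tuesday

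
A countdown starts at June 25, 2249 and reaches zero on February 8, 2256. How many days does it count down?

Jun 25, 2249 → Jun 25, 2250: 365 days.
Jun 25, 2250 → Jun 25, 2251: 365 days.
Jun 25, 2251 → Jun 25, 2252: 366 days (Feb 29, 2252 is in that span).
Jun 25, 2252 → Jun 25, 2253: 365 days.
Jun 25, 2253 → Jun 25, 2254: 365 days.
Jun 25, 2254 → Jun 25, 2255: 365 days.
Jun 25, 2255 → Jul 25, 2255: 30 days (June has 30).
Jul 25, 2255 → Aug 25, 2255: 31 days (July has 31).
Aug 25, 2255 → Sep 25, 2255: 31 days (August has 31).
Sep 25, 2255 → Oct 25, 2255: 30 days (September has 30).
Oct 25, 2255 → Nov 25, 2255: 31 days (October has 31).
Nov 25, 2255 → Dec 25, 2255: 30 days (November has 30).
Dec 25, 2255 → Jan 25, 2256: 31 days (December has 31).
Jan 25, 2256 → Feb 8, 2256: 14 days.
Total: 2419 days.

2419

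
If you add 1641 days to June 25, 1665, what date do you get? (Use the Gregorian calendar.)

+365 (one year) → Jun 25, 1666 (1276 left).
+365 (one year) → Jun 25, 1667 (911 left).
+366 (one year; includes Feb 29, 1668) → Jun 25, 1668 (545 left).
+365 (one year) → Jun 25, 1669 (180 left).
Jun has 30 days: +6 → Jul 1, 1669 (174 left).
Jul has 31 days: +31 → Aug 1, 1669 (143 left).
Aug has 31 days: +31 → Sep 1, 1669 (112 left).
Sep has 30 days: +30 → Oct 1, 1669 (82 left).
Oct has 31 days: +31 → Nov 1, 1669 (51 left).
Nov has 30 days: +30 → Dec 1, 1669 (21 left).
+21 → Dec 22, 1669.

December 22, 1669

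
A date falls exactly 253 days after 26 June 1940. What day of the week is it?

First find the weekday of Jun 26, 1940. Doomsday rule: the anchor day for the 1900s is Wednesday. For year 40: 40÷12 = 3 r 4, and 4÷4 = 1, so 3+4+1 = 8.
Wednesday + 8 ≡ Thursday — that's 1940's doomsday.
In June the doomsday date is Jun 6.
Jun 26 is 20 days after Jun 6; 20 mod 7 = 6, so Thursday + 6 = Wednesday.
253 mod 7 = 1, so 253 days after a Wednesday is Wednesday + 1 = Thursday.

Thursday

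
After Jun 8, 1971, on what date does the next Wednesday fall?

June 9, 1971

Jun 8, 1971 is a Tuesday.
From Tuesday to the next Wednesday is 1 day.
Jun 8, 1971 + 1 = Jun 9, 1971.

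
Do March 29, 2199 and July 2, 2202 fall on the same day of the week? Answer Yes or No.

From Mar 29, 2199 to Jul 2, 2202 is 1190 days.
1190 mod 7 = 0, so they are the same weekday.
(Mar 29, 2199 is a Friday; Jul 2, 2202 is a Friday.)

Yes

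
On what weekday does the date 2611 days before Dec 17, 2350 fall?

First find the weekday of Dec 17, 2350. Doomsday rule: the anchor day for the 2300s is Wednesday. For year 50: 50÷12 = 4 r 2, and 2÷4 = 0, so 4+2+0 = 6.
Wednesday + 6 ≡ Tuesday — that's 2350's doomsday.
In December the doomsday date is Dec 12.
Dec 17 is 5 days after Dec 12; 5 mod 7 = 5, so Tuesday + 5 = Sunday.
2611 mod 7 = 0, so 2611 days before a Sunday is Sunday − 0 = Sunday.

Sunday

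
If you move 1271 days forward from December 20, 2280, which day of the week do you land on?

First find the weekday of Dec 20, 2280. Doomsday rule: the anchor day for the 2200s is Friday. For year 80: 80÷12 = 6 r 8, and 8÷4 = 2, so 6+8+2 = 16.
Friday + 16 ≡ Sunday — that's 2280's doomsday.
In December the doomsday date is Dec 12.
Dec 20 is 8 days after Dec 12; 8 mod 7 = 1, so Sunday + 1 = Monday.
1271 mod 7 = 4, so 1271 days after a Monday is Monday + 4 = Friday.

Friday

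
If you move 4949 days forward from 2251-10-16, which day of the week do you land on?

Thursday

Oct 16, 2251 is a Thursday.
4949 mod 7 = 0, so 4949 days after a Thursday is Thursday + 0 = Thursday.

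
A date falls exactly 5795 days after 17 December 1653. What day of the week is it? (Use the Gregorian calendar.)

Tuesday

Dec 17, 1653 is a Wednesday.
5795 mod 7 = 6, so 5795 days after a Wednesday is Wednesday + 6 = Tuesday.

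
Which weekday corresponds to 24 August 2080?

Doomsday rule: the anchor day for the 2000s is Tuesday. For year 80: 80÷12 = 6 r 8, and 8÷4 = 2, so 6+8+2 = 16.
Tuesday + 16 ≡ Thursday — that's 2080's doomsday.
In August the doomsday date is Aug 8.
Aug 24 is 16 days after Aug 8; 16 mod 7 = 2, so Thursday + 2 = Saturday.

Saturday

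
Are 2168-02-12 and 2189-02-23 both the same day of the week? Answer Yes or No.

From Feb 12, 2168 to Feb 23, 2189 is 7682 days.
7682 mod 7 = 3, so they are different weekdays.
(Feb 12, 2168 is a Friday; Feb 23, 2189 is a Monday.)

No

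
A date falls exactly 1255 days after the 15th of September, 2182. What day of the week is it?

First find the weekday of Sep 15, 2182. Doomsday rule: the anchor day for the 2100s is Sunday. For year 82: 82÷12 = 6 r 10, and 10÷4 = 2, so 6+10+2 = 18.
Sunday + 18 ≡ Thursday — that's 2182's doomsday.
In September the doomsday date is Sep 5.
Sep 15 is 10 days after Sep 5; 10 mod 7 = 3, so Thursday + 3 = Sunday.
1255 mod 7 = 2, so 1255 days after a Sunday is Sunday + 2 = Tuesday.

Tuesday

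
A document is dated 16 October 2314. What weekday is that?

Friday

Doomsday rule: the anchor day for the 2300s is Wednesday. For year 14: 14÷12 = 1 r 2, and 2÷4 = 0, so 1+2+0 = 3.
Wednesday + 3 ≡ Saturday — that's 2314's doomsday.
In October the doomsday date is Oct 10.
Oct 16 is 6 days after Oct 10; 6 mod 7 = 6, so Saturday + 6 = Friday.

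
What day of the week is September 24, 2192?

Doomsday rule: the anchor day for the 2100s is Sunday. For year 92: 92÷12 = 7 r 8, and 8÷4 = 2, so 7+8+2 = 17.
Sunday + 17 ≡ Wednesday — that's 2192's doomsday.
In September the doomsday date is Sep 5.
Sep 24 is 19 days after Sep 5; 19 mod 7 = 5, so Wednesday + 5 = Monday.

Monday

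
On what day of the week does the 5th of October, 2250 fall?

Saturday

Doomsday rule: the anchor day for the 2200s is Friday. For year 50: 50÷12 = 4 r 2, and 2÷4 = 0, so 4+2+0 = 6.
Friday + 6 ≡ Thursday — that's 2250's doomsday.
In October the doomsday date is Oct 10.
Oct 5 is 5 days before Oct 10; 5 mod 7 = 5, so Thursday − 5 = Saturday.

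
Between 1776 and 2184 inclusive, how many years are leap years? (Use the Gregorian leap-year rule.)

Multiples of 4 in [1776,2184]: 103.
Of those, multiples of 100: 4 (not leap unless ÷400).
Multiples of 400: 1.
Leap years = 103 − 4 + 1 = 100.

100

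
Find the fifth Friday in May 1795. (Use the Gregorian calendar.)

May 1, 1795 is a Friday.
The first Friday is therefore May 1 (same day).
The fifth Friday is 1 + 4×7 = May 29.

May 29, 1795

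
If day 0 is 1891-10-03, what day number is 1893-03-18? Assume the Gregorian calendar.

532

Oct 3, 1891 → Oct 3, 1892: 366 days (Feb 29, 1892 is in that span).
Oct 3, 1892 → Nov 3, 1892: 31 days (October has 31).
Nov 3, 1892 → Dec 3, 1892: 30 days (November has 30).
Dec 3, 1892 → Jan 3, 1893: 31 days (December has 31).
Jan 3, 1893 → Feb 3, 1893: 31 days (January has 31).
Feb 3, 1893 → Mar 3, 1893: 28 days (February has 28).
Mar 3, 1893 → Mar 18, 1893: 15 days.
Total: 532 days.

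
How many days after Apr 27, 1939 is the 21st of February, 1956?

Apr 27, 1939 → Apr 27, 1940: 366 days (Feb 29, 1940 is in that span).
Apr 27, 1940 → Apr 27, 1941: 365 days.
Apr 27, 1941 → Apr 27, 1942: 365 days.
Apr 27, 1942 → Apr 27, 1943: 365 days.
Apr 27, 1943 → Apr 27, 1944: 366 days (Feb 29, 1944 is in that span).
Apr 27, 1944 → Apr 27, 1945: 365 days.
Apr 27, 1945 → Apr 27, 1946: 365 days.
Apr 27, 1946 → Apr 27, 1947: 365 days.
Apr 27, 1947 → Apr 27, 1948: 366 days (Feb 29, 1948 is in that span).
Apr 27, 1948 → Apr 27, 1949: 365 days.
Apr 27, 1949 → Apr 27, 1950: 365 days.
Apr 27, 1950 → Apr 27, 1951: 365 days.
Apr 27, 1951 → Apr 27, 1952: 366 days (Feb 29, 1952 is in that span).
Apr 27, 1952 → Apr 27, 1953: 365 days.
Apr 27, 1953 → Apr 27, 1954: 365 days.
Apr 27, 1954 → Apr 27, 1955: 365 days.
Apr 27, 1955 → May 27, 1955: 30 days (April has 30).
May 27, 1955 → Jun 27, 1955: 31 days (May has 31).
Jun 27, 1955 → Jul 27, 1955: 30 days (June has 30).
Jul 27, 1955 → Aug 27, 1955: 31 days (July has 31).
Aug 27, 1955 → Sep 27, 1955: 31 days (August has 31).
Sep 27, 1955 → Oct 27, 1955: 30 days (September has 30).
Oct 27, 1955 → Nov 27, 1955: 31 days (October has 31).
Nov 27, 1955 → Dec 27, 1955: 30 days (November has 30).
Dec 27, 1955 → Jan 27, 1956: 31 days (December has 31).
Jan 27, 1956 → Feb 21, 1956: 25 days.
Total: 6144 days.

6144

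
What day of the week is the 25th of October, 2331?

Doomsday rule: the anchor day for the 2300s is Wednesday. For year 31: 31÷12 = 2 r 7, and 7÷4 = 1, so 2+7+1 = 10.
Wednesday + 10 ≡ Saturday — that's 2331's doomsday.
In October the doomsday date is Oct 10.
Oct 25 is 15 days after Oct 10; 15 mod 7 = 1, so Saturday + 1 = Sunday.

Sunday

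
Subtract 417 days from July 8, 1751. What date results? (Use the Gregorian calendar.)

May 17, 1750

−365 (one year) → Jul 8, 1750 (52 left).
−8 → Jun 30, 1750 (end of Jun, 30 days; 44 left).
−30 → May 31, 1750 (end of May, 31 days; 14 left).
−14 → May 17, 1750.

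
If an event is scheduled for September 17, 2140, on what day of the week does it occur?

Saturday

Doomsday rule: the anchor day for the 2100s is Sunday. For year 40: 40÷12 = 3 r 4, and 4÷4 = 1, so 3+4+1 = 8.
Sunday + 8 ≡ Monday — that's 2140's doomsday.
In September the doomsday date is Sep 5.
Sep 17 is 12 days after Sep 5; 12 mod 7 = 5, so Monday + 5 = Saturday.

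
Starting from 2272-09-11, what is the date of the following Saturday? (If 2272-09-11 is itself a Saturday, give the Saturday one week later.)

Sep 11, 2272 is a Wednesday.
From Wednesday to the next Saturday is 3 days.
Sep 11, 2272 + 3 = Sep 14, 2272.

September 14, 2272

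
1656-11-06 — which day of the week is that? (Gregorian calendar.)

Doomsday rule: the anchor day for the 1600s is Tuesday. For year 56: 56÷12 = 4 r 8, and 8÷4 = 2, so 4+8+2 = 14.
Tuesday + 14 ≡ Tuesday — that's 1656's doomsday.
In November the doomsday date is Nov 7.
Nov 6 is 1 day before Nov 7; 1 mod 7 = 1, so Tuesday − 1 = Monday.

Monday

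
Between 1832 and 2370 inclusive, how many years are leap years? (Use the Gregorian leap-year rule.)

131

Multiples of 4 in [1832,2370]: 135.
Of those, multiples of 100: 5 (not leap unless ÷400).
Multiples of 400: 1.
Leap years = 135 − 5 + 1 = 131.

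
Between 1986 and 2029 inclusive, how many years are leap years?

Multiples of 4 in [1986,2029]: 11.
Of those, multiples of 100: 1 (not leap unless ÷400).
Multiples of 400: 1.
Leap years = 11 − 1 + 1 = 11.

11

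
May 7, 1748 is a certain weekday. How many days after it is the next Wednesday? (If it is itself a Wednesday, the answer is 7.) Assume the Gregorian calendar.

May 7, 1748 is a Tuesday.
From Tuesday to the next Wednesday is 1 day.

1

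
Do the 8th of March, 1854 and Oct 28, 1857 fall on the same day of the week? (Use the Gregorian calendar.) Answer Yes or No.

Yes

From Mar 8, 1854 to Oct 28, 1857 is 1330 days.
1330 mod 7 = 0, so they are the same weekday.
(Mar 8, 1854 is a Wednesday; Oct 28, 1857 is a Wednesday.)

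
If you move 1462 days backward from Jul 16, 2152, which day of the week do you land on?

Monday

First find the weekday of Jul 16, 2152. Doomsday rule: the anchor day for the 2100s is Sunday. For year 52: 52÷12 = 4 r 4, and 4÷4 = 1, so 4+4+1 = 9.
Sunday + 9 ≡ Tuesday — that's 2152's doomsday.
In July the doomsday date is Jul 11.
Jul 16 is 5 days after Jul 11; 5 mod 7 = 5, so Tuesday + 5 = Sunday.
1462 mod 7 = 6, so 1462 days before a Sunday is Sunday − 6 = Monday.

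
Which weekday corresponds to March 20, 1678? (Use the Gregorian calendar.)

Doomsday rule: the anchor day for the 1600s is Tuesday. For year 78: 78÷12 = 6 r 6, and 6÷4 = 1, so 6+6+1 = 13.
Tuesday + 13 ≡ Monday — that's 1678's doomsday.
In March the doomsday date is Mar 14.
Mar 20 is 6 days after Mar 14; 6 mod 7 = 6, so Monday + 6 = Sunday.

Sunday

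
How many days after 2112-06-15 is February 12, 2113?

Jun 15, 2112 → Jul 15, 2112: 30 days (June has 30).
Jul 15, 2112 → Aug 15, 2112: 31 days (July has 31).
Aug 15, 2112 → Sep 15, 2112: 31 days (August has 31).
Sep 15, 2112 → Oct 15, 2112: 30 days (September has 30).
Oct 15, 2112 → Nov 15, 2112: 31 days (October has 31).
Nov 15, 2112 → Dec 15, 2112: 30 days (November has 30).
Dec 15, 2112 → Jan 15, 2113: 31 days (December has 31).
Jan 15, 2113 → Feb 12, 2113: 28 days.
Total: 242 days.

242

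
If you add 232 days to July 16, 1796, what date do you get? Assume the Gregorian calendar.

Jul has 31 days: +16 → Aug 1, 1796 (216 left).
Aug has 31 days: +31 → Sep 1, 1796 (185 left).
Sep has 30 days: +30 → Oct 1, 1796 (155 left).
Oct has 31 days: +31 → Nov 1, 1796 (124 left).
Nov has 30 days: +30 → Dec 1, 1796 (94 left).
Dec has 31 days: +31 → Jan 1, 1797 (63 left).
Jan has 31 days: +31 → Feb 1, 1797 (32 left).
Feb has 28 days: +28 → Mar 1, 1797 (4 left).
+4 → Mar 5, 1797.

March 5, 1797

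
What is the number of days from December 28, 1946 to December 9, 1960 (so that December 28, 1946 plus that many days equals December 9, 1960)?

Dec 28, 1946 → Dec 28, 1947: 365 days.
Dec 28, 1947 → Dec 28, 1948: 366 days (Feb 29, 1948 is in that span).
Dec 28, 1948 → Dec 28, 1949: 365 days.
Dec 28, 1949 → Dec 28, 1950: 365 days.
Dec 28, 1950 → Dec 28, 1951: 365 days.
Dec 28, 1951 → Dec 28, 1952: 366 days (Feb 29, 1952 is in that span).
Dec 28, 1952 → Dec 28, 1953: 365 days.
Dec 28, 1953 → Dec 28, 1954: 365 days.
Dec 28, 1954 → Dec 28, 1955: 365 days.
Dec 28, 1955 → Dec 28, 1956: 366 days (Feb 29, 1956 is in that span).
Dec 28, 1956 → Dec 28, 1957: 365 days.
Dec 28, 1957 → Dec 28, 1958: 365 days.
Dec 28, 1958 → Dec 28, 1959: 365 days.
Dec 28, 1959 → Jan 28, 1960: 31 days (December has 31).
Jan 28, 1960 → Feb 28, 1960: 31 days (January has 31).
Feb 28, 1960 → Mar 28, 1960: 29 days (February has 29).
Mar 28, 1960 → Apr 28, 1960: 31 days (March has 31).
Apr 28, 1960 → May 28, 1960: 30 days (April has 30).
May 28, 1960 → Jun 28, 1960: 31 days (May has 31).
Jun 28, 1960 → Jul 28, 1960: 30 days (June has 30).
Jul 28, 1960 → Aug 28, 1960: 31 days (July has 31).
Aug 28, 1960 → Sep 28, 1960: 31 days (August has 31).
Sep 28, 1960 → Oct 28, 1960: 30 days (September has 30).
Oct 28, 1960 → Nov 28, 1960: 31 days (October has 31).
Nov 28, 1960 → Dec 9, 1960: 11 days.
Total: 5095 days.

5095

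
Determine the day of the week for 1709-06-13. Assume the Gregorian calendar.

Doomsday rule: the anchor day for the 1700s is Sunday. For year 09: 9÷12 = 0 r 9, and 9÷4 = 2, so 0+9+2 = 11.
Sunday + 11 ≡ Thursday — that's 1709's doomsday.
In June the doomsday date is Jun 6.
Jun 13 is 7 days after Jun 6; 7 mod 7 = 0, so Thursday + 0 = Thursday.

Thursday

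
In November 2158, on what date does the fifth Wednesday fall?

November 29, 2158

November 1, 2158 is a Wednesday.
The first Wednesday is therefore November 1 (same day).
The fifth Wednesday is 1 + 4×7 = November 29.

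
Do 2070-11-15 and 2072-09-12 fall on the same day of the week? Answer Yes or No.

From Nov 15, 2070 to Sep 12, 2072 is 667 days.
667 mod 7 = 2, so they are different weekdays.
(Nov 15, 2070 is a Saturday; Sep 12, 2072 is a Monday.)

No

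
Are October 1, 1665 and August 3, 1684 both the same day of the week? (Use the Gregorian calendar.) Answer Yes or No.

From Oct 1, 1665 to Aug 3, 1684 is 6881 days.
6881 mod 7 = 0, so they are the same weekday.
(Oct 1, 1665 is a Thursday; Aug 3, 1684 is a Thursday.)

Yes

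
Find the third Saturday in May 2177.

May 17, 2177

May 1, 2177 is a Thursday.
The first Saturday is therefore May 3 (2 days later).
The third Saturday is 3 + 2×7 = May 17.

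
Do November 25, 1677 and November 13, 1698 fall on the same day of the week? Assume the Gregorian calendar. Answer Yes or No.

From Nov 25, 1677 to Nov 13, 1698 is 7658 days.
7658 mod 7 = 0, so they are the same weekday.
(Nov 25, 1677 is a Thursday; Nov 13, 1698 is a Thursday.)

Yes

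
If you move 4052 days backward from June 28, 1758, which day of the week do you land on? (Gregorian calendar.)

First find the weekday of Jun 28, 1758. Doomsday rule: the anchor day for the 1700s is Sunday. For year 58: 58÷12 = 4 r 10, and 10÷4 = 2, so 4+10+2 = 16.
Sunday + 16 ≡ Tuesday — that's 1758's doomsday.
In June the doomsday date is Jun 6.
Jun 28 is 22 days after Jun 6; 22 mod 7 = 1, so Tuesday + 1 = Wednesday.
4052 mod 7 = 6, so 4052 days before a Wednesday is Wednesday − 6 = Thursday.

Thursday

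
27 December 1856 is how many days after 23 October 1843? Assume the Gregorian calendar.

Oct 23, 1843 → Oct 23, 1844: 366 days (Feb 29, 1844 is in that span).
Oct 23, 1844 → Oct 23, 1845: 365 days.
Oct 23, 1845 → Oct 23, 1846: 365 days.
Oct 23, 1846 → Oct 23, 1847: 365 days.
Oct 23, 1847 → Oct 23, 1848: 366 days (Feb 29, 1848 is in that span).
Oct 23, 1848 → Oct 23, 1849: 365 days.
Oct 23, 1849 → Oct 23, 1850: 365 days.
Oct 23, 1850 → Oct 23, 1851: 365 days.
Oct 23, 1851 → Oct 23, 1852: 366 days (Feb 29, 1852 is in that span).
Oct 23, 1852 → Oct 23, 1853: 365 days.
Oct 23, 1853 → Oct 23, 1854: 365 days.
Oct 23, 1854 → Oct 23, 1855: 365 days.
Oct 23, 1855 → Oct 23, 1856: 366 days (Feb 29, 1856 is in that span).
Oct 23, 1856 → Nov 23, 1856: 31 days (October has 31).
Nov 23, 1856 → Dec 23, 1856: 30 days (November has 30).
Dec 23, 1856 → Dec 27, 1856: 4 days.
Total: 4814 days.

4814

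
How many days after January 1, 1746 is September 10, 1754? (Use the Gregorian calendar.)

3174

Jan 1, 1746 → Jan 1, 1747: 365 days.
Jan 1, 1747 → Jan 1, 1748: 365 days.
Jan 1, 1748 → Jan 1, 1749: 366 days (Feb 29, 1748 is in that span).
Jan 1, 1749 → Jan 1, 1750: 365 days.
Jan 1, 1750 → Jan 1, 1751: 365 days.
Jan 1, 1751 → Jan 1, 1752: 365 days.
Jan 1, 1752 → Jan 1, 1753: 366 days (Feb 29, 1752 is in that span).
Jan 1, 1753 → Jan 1, 1754: 365 days.
Jan 1, 1754 → Feb 1, 1754: 31 days (January has 31).
Feb 1, 1754 → Mar 1, 1754: 28 days (February has 28).
Mar 1, 1754 → Apr 1, 1754: 31 days (March has 31).
Apr 1, 1754 → May 1, 1754: 30 days (April has 30).
May 1, 1754 → Jun 1, 1754: 31 days (May has 31).
Jun 1, 1754 → Jul 1, 1754: 30 days (June has 30).
Jul 1, 1754 → Aug 1, 1754: 31 days (July has 31).
Aug 1, 1754 → Sep 1, 1754: 31 days (August has 31).
Sep 1, 1754 → Sep 10, 1754: 9 days.
Total: 3174 days.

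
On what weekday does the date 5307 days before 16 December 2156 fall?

Wednesday

First find the weekday of Dec 16, 2156. Doomsday rule: the anchor day for the 2100s is Sunday. For year 56: 56÷12 = 4 r 8, and 8÷4 = 2, so 4+8+2 = 14.
Sunday + 14 ≡ Sunday — that's 2156's doomsday.
In December the doomsday date is Dec 12.
Dec 16 is 4 days after Dec 12; 4 mod 7 = 4, so Sunday + 4 = Thursday.
5307 mod 7 = 1, so 5307 days before a Thursday is Thursday − 1 = Wednesday.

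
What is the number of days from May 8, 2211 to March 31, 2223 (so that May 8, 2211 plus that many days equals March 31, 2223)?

4345

May 8, 2211 → May 8, 2212: 366 days (Feb 29, 2212 is in that span).
May 8, 2212 → May 8, 2213: 365 days.
May 8, 2213 → May 8, 2214: 365 days.
May 8, 2214 → May 8, 2215: 365 days.
May 8, 2215 → May 8, 2216: 366 days (Feb 29, 2216 is in that span).
May 8, 2216 → May 8, 2217: 365 days.
May 8, 2217 → May 8, 2218: 365 days.
May 8, 2218 → May 8, 2219: 365 days.
May 8, 2219 → May 8, 2220: 366 days (Feb 29, 2220 is in that span).
May 8, 2220 → May 8, 2221: 365 days.
May 8, 2221 → May 8, 2222: 365 days.
May 8, 2222 → Jun 8, 2222: 31 days (May has 31).
Jun 8, 2222 → Jul 8, 2222: 30 days (June has 30).
Jul 8, 2222 → Aug 8, 2222: 31 days (July has 31).
Aug 8, 2222 → Sep 8, 2222: 31 days (August has 31).
Sep 8, 2222 → Oct 8, 2222: 30 days (September has 30).
Oct 8, 2222 → Nov 8, 2222: 31 days (October has 31).
Nov 8, 2222 → Dec 8, 2222: 30 days (November has 30).
Dec 8, 2222 → Jan 8, 2223: 31 days (December has 31).
Jan 8, 2223 → Feb 8, 2223: 31 days (January has 31).
Feb 8, 2223 → Mar 8, 2223: 28 days (February has 28).
Mar 8, 2223 → Mar 31, 2223: 23 days.
Total: 4345 days.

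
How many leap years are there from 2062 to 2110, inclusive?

11

Multiples of 4 in [2062,2110]: 12.
Of those, multiples of 100: 1 (not leap unless ÷400).
Multiples of 400: 0.
Leap years = 12 − 1 + 0 = 11.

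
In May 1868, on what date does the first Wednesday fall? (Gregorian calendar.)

May 6, 1868

May 1, 1868 is a Friday.
The first Wednesday is therefore May 6 (5 days later).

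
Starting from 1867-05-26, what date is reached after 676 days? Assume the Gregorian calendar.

+366 (one year; includes Feb 29, 1868) → May 26, 1868 (310 left).
May has 31 days: +6 → Jun 1, 1868 (304 left).
Jun has 30 days: +30 → Jul 1, 1868 (274 left).
Jul has 31 days: +31 → Aug 1, 1868 (243 left).
Aug has 31 days: +31 → Sep 1, 1868 (212 left).
Sep has 30 days: +30 → Oct 1, 1868 (182 left).
Oct has 31 days: +31 → Nov 1, 1868 (151 left).
Nov has 30 days: +30 → Dec 1, 1868 (121 left).
Dec has 31 days: +31 → Jan 1, 1869 (90 left).
Jan has 31 days: +31 → Feb 1, 1869 (59 left).
Feb has 28 days: +28 → Mar 1, 1869 (31 left).
Mar has 31 days: +31 → Apr 1, 1869 (0 left).

April 1, 1869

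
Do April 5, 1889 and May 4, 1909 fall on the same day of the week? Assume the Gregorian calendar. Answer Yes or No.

No

From Apr 5, 1889 to May 4, 1909 is 7333 days.
7333 mod 7 = 4, so they are different weekdays.
(Apr 5, 1889 is a Friday; May 4, 1909 is a Tuesday.)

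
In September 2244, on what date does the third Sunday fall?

September 15, 2244

September 1, 2244 is a Sunday.
The first Sunday is therefore September 1 (same day).
The third Sunday is 1 + 2×7 = September 15.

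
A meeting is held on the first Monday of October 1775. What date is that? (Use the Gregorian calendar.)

October 2, 1775

October 1, 1775 is a Sunday.
The first Monday is therefore October 2 (1 days later).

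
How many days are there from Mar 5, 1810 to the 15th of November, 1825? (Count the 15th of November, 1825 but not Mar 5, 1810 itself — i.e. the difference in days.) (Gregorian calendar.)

5734

Mar 5, 1810 → Mar 5, 1811: 365 days.
Mar 5, 1811 → Mar 5, 1812: 366 days (Feb 29, 1812 is in that span).
Mar 5, 1812 → Mar 5, 1813: 365 days.
Mar 5, 1813 → Mar 5, 1814: 365 days.
Mar 5, 1814 → Mar 5, 1815: 365 days.
Mar 5, 1815 → Mar 5, 1816: 366 days (Feb 29, 1816 is in that span).
Mar 5, 1816 → Mar 5, 1817: 365 days.
Mar 5, 1817 → Mar 5, 1818: 365 days.
Mar 5, 1818 → Mar 5, 1819: 365 days.
Mar 5, 1819 → Mar 5, 1820: 366 days (Feb 29, 1820 is in that span).
Mar 5, 1820 → Mar 5, 1821: 365 days.
Mar 5, 1821 → Mar 5, 1822: 365 days.
Mar 5, 1822 → Mar 5, 1823: 365 days.
Mar 5, 1823 → Mar 5, 1824: 366 days (Feb 29, 1824 is in that span).
Mar 5, 1824 → Mar 5, 1825: 365 days.
Mar 5, 1825 → Apr 5, 1825: 31 days (March has 31).
Apr 5, 1825 → May 5, 1825: 30 days (April has 30).
May 5, 1825 → Jun 5, 1825: 31 days (May has 31).
Jun 5, 1825 → Jul 5, 1825: 30 days (June has 30).
Jul 5, 1825 → Aug 5, 1825: 31 days (July has 31).
Aug 5, 1825 → Sep 5, 1825: 31 days (August has 31).
Sep 5, 1825 → Oct 5, 1825: 30 days (September has 30).
Oct 5, 1825 → Nov 5, 1825: 31 days (October has 31).
Nov 5, 1825 → Nov 15, 1825: 10 days.
Total: 5734 days.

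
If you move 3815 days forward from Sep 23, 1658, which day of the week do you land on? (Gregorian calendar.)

Monday

First find the weekday of Sep 23, 1658. Doomsday rule: the anchor day for the 1600s is Tuesday. For year 58: 58÷12 = 4 r 10, and 10÷4 = 2, so 4+10+2 = 16.
Tuesday + 16 ≡ Thursday — that's 1658's doomsday.
In September the doomsday date is Sep 5.
Sep 23 is 18 days after Sep 5; 18 mod 7 = 4, so Thursday + 4 = Monday.
3815 mod 7 = 0, so 3815 days after a Monday is Monday + 0 = Monday.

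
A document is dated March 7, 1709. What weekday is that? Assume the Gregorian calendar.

Thursday

Doomsday rule: the anchor day for the 1700s is Sunday. For year 09: 9÷12 = 0 r 9, and 9÷4 = 2, so 0+9+2 = 11.
Sunday + 11 ≡ Thursday — that's 1709's doomsday.
In March the doomsday date is Mar 14.
Mar 7 is 7 days before Mar 14; 7 mod 7 = 0, so Thursday − 0 = Thursday.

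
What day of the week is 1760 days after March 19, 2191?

Tuesday

First find the weekday of Mar 19, 2191. Doomsday rule: the anchor day for the 2100s is Sunday. For year 91: 91÷12 = 7 r 7, and 7÷4 = 1, so 7+7+1 = 15.
Sunday + 15 ≡ Monday — that's 2191's doomsday.
In March the doomsday date is Mar 14.
Mar 19 is 5 days after Mar 14; 5 mod 7 = 5, so Monday + 5 = Saturday.
1760 mod 7 = 3, so 1760 days after a Saturday is Saturday + 3 = Tuesday.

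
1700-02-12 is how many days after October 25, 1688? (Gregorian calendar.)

Oct 25, 1688 → Oct 25, 1689: 365 days.
Oct 25, 1689 → Oct 25, 1690: 365 days.
Oct 25, 1690 → Oct 25, 1691: 365 days.
Oct 25, 1691 → Oct 25, 1692: 366 days (Feb 29, 1692 is in that span).
Oct 25, 1692 → Oct 25, 1693: 365 days.
Oct 25, 1693 → Oct 25, 1694: 365 days.
Oct 25, 1694 → Oct 25, 1695: 365 days.
Oct 25, 1695 → Oct 25, 1696: 366 days (Feb 29, 1696 is in that span).
Oct 25, 1696 → Oct 25, 1697: 365 days.
Oct 25, 1697 → Oct 25, 1698: 365 days.
Oct 25, 1698 → Oct 25, 1699: 365 days.
Oct 25, 1699 → Nov 25, 1699: 31 days (October has 31).
Nov 25, 1699 → Dec 25, 1699: 30 days (November has 30).
Dec 25, 1699 → Jan 25, 1700: 31 days (December has 31).
Jan 25, 1700 → Feb 12, 1700: 18 days.
Total: 4127 days.

4127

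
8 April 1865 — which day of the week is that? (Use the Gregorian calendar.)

Doomsday rule: the anchor day for the 1800s is Friday. For year 65: 65÷12 = 5 r 5, and 5÷4 = 1, so 5+5+1 = 11.
Friday + 11 ≡ Tuesday — that's 1865's doomsday.
In April the doomsday date is Apr 4.
Apr 8 is 4 days after Apr 4; 4 mod 7 = 4, so Tuesday + 4 = Saturday.

Saturday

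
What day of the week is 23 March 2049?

Tuesday

January 1, 2049 is a Friday.
Jan 1, 2049 → Feb 1, 2049: 31 days (January has 31).
Feb 1, 2049 → Mar 1, 2049: 28 days (February has 28).
Mar 1, 2049 → Mar 23, 2049: 22 days.
Total: 81 days.
81 mod 7 = 4, so Friday + 4 = Tuesday.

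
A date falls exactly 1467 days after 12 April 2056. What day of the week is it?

First find the weekday of Apr 12, 2056. Doomsday rule: the anchor day for the 2000s is Tuesday. For year 56: 56÷12 = 4 r 8, and 8÷4 = 2, so 4+8+2 = 14.
Tuesday + 14 ≡ Tuesday — that's 2056's doomsday.
In April the doomsday date is Apr 4.
Apr 12 is 8 days after Apr 4; 8 mod 7 = 1, so Tuesday + 1 = Wednesday.
1467 mod 7 = 4, so 1467 days after a Wednesday is Wednesday + 4 = Sunday.

Sunday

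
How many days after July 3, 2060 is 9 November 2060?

Jul 3, 2060 → Aug 3, 2060: 31 days (July has 31).
Aug 3, 2060 → Sep 3, 2060: 31 days (August has 31).
Sep 3, 2060 → Oct 3, 2060: 30 days (September has 30).
Oct 3, 2060 → Nov 3, 2060: 31 days (October has 31).
Nov 3, 2060 → Nov 9, 2060: 6 days.
Total: 129 days.

129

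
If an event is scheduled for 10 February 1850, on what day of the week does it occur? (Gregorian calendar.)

Doomsday rule: the anchor day for the 1800s is Friday. For year 50: 50÷12 = 4 r 2, and 2÷4 = 0, so 4+2+0 = 6.
Friday + 6 ≡ Thursday — that's 1850's doomsday.
In February the doomsday date is Feb 28 (1850 is not a leap year).
Feb 10 is 18 days before Feb 28; 18 mod 7 = 4, so Thursday − 4 = Sunday.

Sunday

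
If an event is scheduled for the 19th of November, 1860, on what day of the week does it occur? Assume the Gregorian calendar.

Monday

Doomsday rule: the anchor day for the 1800s is Friday. For year 60: 60÷12 = 5 r 0, and 0÷4 = 0, so 5+0+0 = 5.
Friday + 5 ≡ Wednesday — that's 1860's doomsday.
In November the doomsday date is Nov 7.
Nov 19 is 12 days after Nov 7; 12 mod 7 = 5, so Wednesday + 5 = Monday.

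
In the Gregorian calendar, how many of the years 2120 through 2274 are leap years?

Multiples of 4 in [2120,2274]: 39.
Of those, multiples of 100: 1 (not leap unless ÷400).
Multiples of 400: 0.
Leap years = 39 − 1 + 0 = 38.

38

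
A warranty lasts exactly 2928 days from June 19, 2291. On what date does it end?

June 25, 2299

+366 (one year; includes Feb 29, 2292) → Jun 19, 2292 (2562 left).
+365 (one year) → Jun 19, 2293 (2197 left).
+365 (one year) → Jun 19, 2294 (1832 left).
+365 (one year) → Jun 19, 2295 (1467 left).
+366 (one year; includes Feb 29, 2296) → Jun 19, 2296 (1101 left).
+365 (one year) → Jun 19, 2297 (736 left).
+365 (one year) → Jun 19, 2298 (371 left).
Jun has 30 days: +12 → Jul 1, 2298 (359 left).
Jul has 31 days: +31 → Aug 1, 2298 (328 left).
Aug has 31 days: +31 → Sep 1, 2298 (297 left).
Sep has 30 days: +30 → Oct 1, 2298 (267 left).
Oct has 31 days: +31 → Nov 1, 2298 (236 left).
Nov has 30 days: +30 → Dec 1, 2298 (206 left).
Dec has 31 days: +31 → Jan 1, 2299 (175 left).
Jan has 31 days: +31 → Feb 1, 2299 (144 left).
Feb has 28 days: +28 → Mar 1, 2299 (116 left).
Mar has 31 days: +31 → Apr 1, 2299 (85 left).
Apr has 30 days: +30 → May 1, 2299 (55 left).
May has 31 days: +31 → Jun 1, 2299 (24 left).
+24 → Jun 25, 2299.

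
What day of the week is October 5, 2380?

Doomsday rule: the anchor day for the 2300s is Wednesday. For year 80: 80÷12 = 6 r 8, and 8÷4 = 2, so 6+8+2 = 16.
Wednesday + 16 ≡ Friday — that's 2380's doomsday.
In October the doomsday date is Oct 10.
Oct 5 is 5 days before Oct 10; 5 mod 7 = 5, so Friday − 5 = Sunday.

Sunday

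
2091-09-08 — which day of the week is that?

January 1, 2091 is a Monday.
Jan 1, 2091 → Feb 1, 2091: 31 days (January has 31).
Feb 1, 2091 → Mar 1, 2091: 28 days (February has 28).
Mar 1, 2091 → Apr 1, 2091: 31 days (March has 31).
Apr 1, 2091 → May 1, 2091: 30 days (April has 30).
May 1, 2091 → Jun 1, 2091: 31 days (May has 31).
Jun 1, 2091 → Jul 1, 2091: 30 days (June has 30).
Jul 1, 2091 → Aug 1, 2091: 31 days (July has 31).
Aug 1, 2091 → Sep 1, 2091: 31 days (August has 31).
Sep 1, 2091 → Sep 8, 2091: 7 days.
Total: 250 days.
250 mod 7 = 5, so Monday + 5 = Saturday.

Saturday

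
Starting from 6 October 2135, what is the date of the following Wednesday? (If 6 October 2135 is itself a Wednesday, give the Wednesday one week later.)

Oct 6, 2135 is a Thursday.
From Thursday to the next Wednesday is 6 days.
Oct 6, 2135 + 6 = Oct 12, 2135.

October 12, 2135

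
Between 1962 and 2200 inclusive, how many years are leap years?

Multiples of 4 in [1962,2200]: 60.
Of those, multiples of 100: 3 (not leap unless ÷400).
Multiples of 400: 1.
Leap years = 60 − 3 + 1 = 58.

58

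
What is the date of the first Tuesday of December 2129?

December 6, 2129

December 1, 2129 is a Thursday.
The first Tuesday is therefore December 6 (5 days later).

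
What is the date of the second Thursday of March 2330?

March 13, 2330

March 1, 2330 is a Saturday.
The first Thursday is therefore March 6 (5 days later).
The second Thursday is 6 + 1×7 = March 13.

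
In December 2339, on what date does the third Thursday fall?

December 21, 2339

December 1, 2339 is a Friday.
The first Thursday is therefore December 7 (6 days later).
The third Thursday is 7 + 2×7 = December 21.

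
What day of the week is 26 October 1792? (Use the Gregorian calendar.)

Friday

Doomsday rule: the anchor day for the 1700s is Sunday. For year 92: 92÷12 = 7 r 8, and 8÷4 = 2, so 7+8+2 = 17.
Sunday + 17 ≡ Wednesday — that's 1792's doomsday.
In October the doomsday date is Oct 10.
Oct 26 is 16 days after Oct 10; 16 mod 7 = 2, so Wednesday + 2 = Friday.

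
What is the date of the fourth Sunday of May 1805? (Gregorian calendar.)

May 26, 1805

May 1, 1805 is a Wednesday.
The first Sunday is therefore May 5 (4 days later).
The fourth Sunday is 5 + 3×7 = May 26.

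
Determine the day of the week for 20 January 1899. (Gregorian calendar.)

Doomsday rule: the anchor day for the 1800s is Friday. For year 99: 99÷12 = 8 r 3, and 3÷4 = 0, so 8+3+0 = 11.
Friday + 11 ≡ Tuesday — that's 1899's doomsday.
In January the doomsday date is Jan 3 (1899 is not a leap year).
Jan 20 is 17 days after Jan 3; 17 mod 7 = 3, so Tuesday + 3 = Friday.

Friday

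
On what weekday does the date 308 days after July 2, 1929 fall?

First find the weekday of Jul 2, 1929. Doomsday rule: the anchor day for the 1900s is Wednesday. For year 29: 29÷12 = 2 r 5, and 5÷4 = 1, so 2+5+1 = 8.
Wednesday + 8 ≡ Thursday — that's 1929's doomsday.
In July the doomsday date is Jul 11.
Jul 2 is 9 days before Jul 11; 9 mod 7 = 2, so Thursday − 2 = Tuesday.
308 mod 7 = 0, so 308 days after a Tuesday is Tuesday + 0 = Tuesday.

Tuesday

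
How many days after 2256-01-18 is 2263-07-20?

2740

Jan 18, 2256 → Jan 18, 2257: 366 days (Feb 29, 2256 is in that span).
Jan 18, 2257 → Jan 18, 2258: 365 days.
Jan 18, 2258 → Jan 18, 2259: 365 days.
Jan 18, 2259 → Jan 18, 2260: 365 days.
Jan 18, 2260 → Jan 18, 2261: 366 days (Feb 29, 2260 is in that span).
Jan 18, 2261 → Jan 18, 2262: 365 days.
Jan 18, 2262 → Jan 18, 2263: 365 days.
Jan 18, 2263 → Feb 18, 2263: 31 days (January has 31).
Feb 18, 2263 → Mar 18, 2263: 28 days (February has 28).
Mar 18, 2263 → Apr 18, 2263: 31 days (March has 31).
Apr 18, 2263 → May 18, 2263: 30 days (April has 30).
May 18, 2263 → Jun 18, 2263: 31 days (May has 31).
Jun 18, 2263 → Jul 18, 2263: 30 days (June has 30).
Jul 18, 2263 → Jul 20, 2263: 2 days.
Total: 2740 days.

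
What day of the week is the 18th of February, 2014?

Tuesday

January 1, 2014 is a Wednesday.
Jan 1, 2014 → Feb 1, 2014: 31 days (January has 31).
Feb 1, 2014 → Feb 18, 2014: 17 days.
Total: 48 days.
48 mod 7 = 6, so Wednesday + 6 = Tuesday.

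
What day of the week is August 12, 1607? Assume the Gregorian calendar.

Sunday

Doomsday rule: the anchor day for the 1600s is Tuesday. For year 07: 7÷12 = 0 r 7, and 7÷4 = 1, so 0+7+1 = 8.
Tuesday + 8 ≡ Wednesday — that's 1607's doomsday.
In August the doomsday date is Aug 8.
Aug 12 is 4 days after Aug 8; 4 mod 7 = 4, so Wednesday + 4 = Sunday.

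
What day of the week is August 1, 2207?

Doomsday rule: the anchor day for the 2200s is Friday. For year 07: 7÷12 = 0 r 7, and 7÷4 = 1, so 0+7+1 = 8.
Friday + 8 ≡ Saturday — that's 2207's doomsday.
In August the doomsday date is Aug 8.
Aug 1 is 7 days before Aug 8; 7 mod 7 = 0, so Saturday − 0 = Saturday.

Saturday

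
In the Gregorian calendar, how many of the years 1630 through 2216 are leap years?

Multiples of 4 in [1630,2216]: 147.
Of those, multiples of 100: 6 (not leap unless ÷400).
Multiples of 400: 1.
Leap years = 147 − 6 + 1 = 142.

142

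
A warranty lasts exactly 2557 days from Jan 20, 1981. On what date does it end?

+365 (one year) → Jan 20, 1982 (2192 left).
+365 (one year) → Jan 20, 1983 (1827 left).
+365 (one year) → Jan 20, 1984 (1462 left).
+366 (one year; includes Feb 29, 1984) → Jan 20, 1985 (1096 left).
+365 (one year) → Jan 20, 1986 (731 left).
+365 (one year) → Jan 20, 1987 (366 left).
Jan has 31 days: +12 → Feb 1, 1987 (354 left).
Feb has 28 days: +28 → Mar 1, 1987 (326 left).
Mar has 31 days: +31 → Apr 1, 1987 (295 left).
Apr has 30 days: +30 → May 1, 1987 (265 left).
May has 31 days: +31 → Jun 1, 1987 (234 left).
Jun has 30 days: +30 → Jul 1, 1987 (204 left).
Jul has 31 days: +31 → Aug 1, 1987 (173 left).
Aug has 31 days: +31 → Sep 1, 1987 (142 left).
Sep has 30 days: +30 → Oct 1, 1987 (112 left).
Oct has 31 days: +31 → Nov 1, 1987 (81 left).
Nov has 30 days: +30 → Dec 1, 1987 (51 left).
Dec has 31 days: +31 → Jan 1, 1988 (20 left).
+20 → Jan 21, 1988.

January 21, 1988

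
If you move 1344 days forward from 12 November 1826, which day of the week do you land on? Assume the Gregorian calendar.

Sunday

First find the weekday of Nov 12, 1826. Doomsday rule: the anchor day for the 1800s is Friday. For year 26: 26÷12 = 2 r 2, and 2÷4 = 0, so 2+2+0 = 4.
Friday + 4 ≡ Tuesday — that's 1826's doomsday.
In November the doomsday date is Nov 7.
Nov 12 is 5 days after Nov 7; 5 mod 7 = 5, so Tuesday + 5 = Sunday.
1344 mod 7 = 0, so 1344 days after a Sunday is Sunday + 0 = Sunday.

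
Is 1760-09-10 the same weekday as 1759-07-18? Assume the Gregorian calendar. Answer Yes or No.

From Jul 18, 1759 to Sep 10, 1760 is 420 days.
420 mod 7 = 0, so they are the same weekday.
(Jul 18, 1759 is a Wednesday; Sep 10, 1760 is a Wednesday.)

Yes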